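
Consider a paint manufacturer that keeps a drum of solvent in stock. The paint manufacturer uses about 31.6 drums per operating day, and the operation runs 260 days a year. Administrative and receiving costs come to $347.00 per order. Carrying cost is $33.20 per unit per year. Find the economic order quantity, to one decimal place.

Q* ≈ 414.4 drums

Annual demand D = 31.6 × 260 = 8,216.
EOQ = √(2DS / H) = √(2 × 8,216 × 347 / 33.2).
= √(5,701,904 / 33.2) = √171,744.0964 ≈ 414.420.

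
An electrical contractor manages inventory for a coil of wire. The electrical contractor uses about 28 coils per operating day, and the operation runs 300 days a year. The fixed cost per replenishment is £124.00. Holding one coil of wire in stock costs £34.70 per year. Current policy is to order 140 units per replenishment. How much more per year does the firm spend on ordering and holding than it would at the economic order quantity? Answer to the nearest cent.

Extra cost ≈ £1,366.82 per year

Annual demand D = 28 × 300 = 8,400.
EOQ = √(2DS/H) = √(2 × 8,400 × 124 / 34.7) ≈ 245.02.
Cost at Q* = (D/Q*)S + (Q*/2)H = √(2DSH) ≈ £8,502.18.
Cost at Q = 140: (8,400/140)×124 + (140/2)×34.7 = £7,440.00 + £2,429.00 = £9,869.00.
Excess = £9,869.00 − £8,502.18 = £1,366.82.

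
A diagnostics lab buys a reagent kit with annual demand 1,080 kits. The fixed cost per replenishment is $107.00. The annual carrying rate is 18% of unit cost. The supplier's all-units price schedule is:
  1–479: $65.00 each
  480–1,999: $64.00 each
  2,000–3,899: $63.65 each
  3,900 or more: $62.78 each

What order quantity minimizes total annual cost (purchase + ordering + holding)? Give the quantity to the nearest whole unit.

Q* ≈ 141 kits

Holding cost per unit per year at price C is H = 0.18·C.
Evaluate total cost at each tier's feasible EOQ or, if the EOQ is below the tier, at the tier's minimum quantity.
EOQ at $65.00 = 140.5 (feasible in tier 1): TC = 1,080×$65.00 + (1,080/140.5)×107 + (140.5/2)×0.18×$65.00 = $71,844.42.
EOQ at $64.00 = 141.6 < 480, so use break Q=480: TC = 1,080×$64.00 + (1,080/480.0)×107 + (480.0/2)×0.18×$64.00 = $72,125.55.
EOQ at $63.65 = 142.0 < 2000, so use break Q=2000: TC = 1,080×$63.65 + (1,080/2000.0)×107 + (2000.0/2)×0.18×$63.65 = $80,256.78.
EOQ at $62.78 = 143.0 < 3900, so use break Q=3900: TC = 1,080×$62.78 + (1,080/3900.0)×107 + (3900.0/2)×0.18×$62.78 = $89,867.81.
Lowest total cost is $71,844.42 at Q = 140.5.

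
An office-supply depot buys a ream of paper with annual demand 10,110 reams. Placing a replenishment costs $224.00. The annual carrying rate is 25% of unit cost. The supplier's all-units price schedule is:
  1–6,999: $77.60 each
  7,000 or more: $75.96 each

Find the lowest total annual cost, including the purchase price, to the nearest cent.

Holding cost per unit per year at price C is H = 0.25·C.
For each price level, check whether its EOQ is feasible; otherwise the best quantity at that price is the breakpoint.
EOQ at $77.60 = 483.2 (feasible in tier 1): TC = 10,110×$77.60 + (10,110/483.2)×224 + (483.2/2)×0.25×$77.60 = $793,909.79.
EOQ at $75.96 = 488.4 < 7000, so use break Q=7000: TC = 10,110×$75.96 + (10,110/7000.0)×224 + (7000.0/2)×0.25×$75.96 = $834,744.12.
Lowest total cost among the candidates is at Q = 483.2.

TC* ≈ $793,909.79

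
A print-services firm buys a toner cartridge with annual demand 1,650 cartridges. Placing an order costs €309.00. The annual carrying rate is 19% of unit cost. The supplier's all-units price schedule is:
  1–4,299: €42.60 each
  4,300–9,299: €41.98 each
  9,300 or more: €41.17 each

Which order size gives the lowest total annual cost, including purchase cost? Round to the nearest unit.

Holding cost per unit per year at price C is H = 0.19·C.
Candidates are each tier's EOQ (if it falls in that tier) and each price-break quantity.
EOQ at €42.60 = 354.9 (feasible in tier 1): TC = 1,650×€42.60 + (1,650/354.9)×309 + (354.9/2)×0.19×€42.60 = €73,162.88.
EOQ at €41.98 = 357.6 < 4300, so use break Q=4300: TC = 1,650×€41.98 + (1,650/4300.0)×309 + (4300.0/2)×0.19×€41.98 = €86,534.40.
EOQ at €41.17 = 361.1 < 9300, so use break Q=9300: TC = 1,650×€41.17 + (1,650/9300.0)×309 + (9300.0/2)×0.19×€41.17 = €104,359.02.
Lowest total cost is €73,162.88 at Q = 354.9.

Q* ≈ 355 cartridges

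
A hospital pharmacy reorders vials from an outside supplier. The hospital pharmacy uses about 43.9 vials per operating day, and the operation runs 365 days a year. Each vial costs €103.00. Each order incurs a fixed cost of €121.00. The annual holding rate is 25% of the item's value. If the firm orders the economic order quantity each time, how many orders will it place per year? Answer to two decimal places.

Annual demand D = 43.9 × 365 = 16,023.5.
Holding cost H = 0.25 × €103.00 = €25.7500 per unit per year.
The optimal lot size = √(2DS/H) = √(2 × 16,023.5 × 121 / 25.75) ≈ 388.06.
Orders per year = D / Q* = 16,023.5 / 388.06 ≈ 41.291.

N ≈ 41.29 orders per year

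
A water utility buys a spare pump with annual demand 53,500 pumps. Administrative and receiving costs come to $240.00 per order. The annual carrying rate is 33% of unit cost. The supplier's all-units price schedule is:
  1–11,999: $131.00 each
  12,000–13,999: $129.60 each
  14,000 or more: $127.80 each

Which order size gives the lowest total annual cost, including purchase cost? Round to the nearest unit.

Q* ≈ 771 pumps

Holding cost per unit per year at price C is H = 0.33·C.
Candidates are each tier's EOQ (if it falls in that tier) and each price-break quantity.
EOQ at $131.00 = 770.7 (feasible in tier 1): TC = 53,500×$131.00 + (53,500/770.7)×240 + (770.7/2)×0.33×$131.00 = $7,041,818.86.
EOQ at $129.60 = 774.9 < 12000, so use break Q=12000: TC = 53,500×$129.60 + (53,500/12000.0)×240 + (12000.0/2)×0.33×$129.60 = $7,191,278.00.
EOQ at $127.80 = 780.3 < 14000, so use break Q=14000: TC = 53,500×$127.80 + (53,500/14000.0)×240 + (14000.0/2)×0.33×$127.80 = $7,133,435.14.
Lowest total cost is $7,041,818.86 at Q = 770.7.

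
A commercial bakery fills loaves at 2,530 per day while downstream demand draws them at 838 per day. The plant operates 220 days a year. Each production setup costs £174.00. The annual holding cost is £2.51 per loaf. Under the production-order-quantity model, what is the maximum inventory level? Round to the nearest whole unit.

Annual demand D = 838 × 220 = 184,360.
Production build-up factor (1 − d/p) = 1 − 838/2,530 = 0.6688.
Q* = √(2DS / (H(1 − d/p))) = √(2 × 184,360 × 174 / (2.51 × 0.6688)).
= √(64,157,280 / 1.6786) ≈ 6182.245.
Maximum inventory = Q*(1 − d/p) = 6182.245 × 0.6688 ≈ 4134.529.

I_max ≈ 4,135 loaves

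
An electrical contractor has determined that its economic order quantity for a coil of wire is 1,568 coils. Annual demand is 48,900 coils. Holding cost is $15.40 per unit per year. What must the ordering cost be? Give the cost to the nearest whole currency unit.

The basic EOQ model gives Q* = √(2DS/H); rearrange for the unknown.
From Q* = √(2DS/H): S = Q*²H / (2D) = 1,568² × 15.4 / (2 × 48,900) = 387.1453.

S ≈ $387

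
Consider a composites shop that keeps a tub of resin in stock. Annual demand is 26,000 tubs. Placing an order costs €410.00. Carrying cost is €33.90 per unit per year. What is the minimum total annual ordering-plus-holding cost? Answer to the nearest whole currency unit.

TC* ≈ €26,884

Q* = √(2DS/H) = √(2 × 26,000 × 410 / 33.9) ≈ 793.04.
At the optimum the two cost components are equal, so total cost = 2·(Q*/2)H = Q*·H.
Minimum total = √(2DSH) = √(2 × 26,000 × 410 × 33.9) ≈ 26883.973.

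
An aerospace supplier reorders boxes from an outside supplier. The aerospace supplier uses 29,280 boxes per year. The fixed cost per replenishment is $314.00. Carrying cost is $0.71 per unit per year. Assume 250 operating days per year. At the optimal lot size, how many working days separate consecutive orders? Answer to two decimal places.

EOQ = √(2DS/H) = √(2 × 29,280 × 314 / 0.71) ≈ 5089.04.
Cycle time = Q*/D × 250 = 5089.04 / 29,280 × 250 ≈ 43.452 days.

T ≈ 43.45 days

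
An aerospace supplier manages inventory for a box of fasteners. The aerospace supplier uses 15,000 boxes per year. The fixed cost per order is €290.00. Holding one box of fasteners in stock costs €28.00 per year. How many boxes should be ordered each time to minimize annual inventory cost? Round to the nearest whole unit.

EOQ = √(2DS / H) = √(2 × 15,000 × 290 / 28).
= √(8,700,000 / 28) = √310,714.2857 ≈ 557.418.

Q* ≈ 557 boxes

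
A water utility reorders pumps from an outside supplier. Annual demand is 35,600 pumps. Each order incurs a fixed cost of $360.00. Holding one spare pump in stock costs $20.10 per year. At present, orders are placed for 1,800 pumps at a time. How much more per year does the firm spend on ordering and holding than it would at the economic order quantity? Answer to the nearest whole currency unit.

EOQ = √(2DS/H) = √(2 × 35,600 × 360 / 20.1) ≈ 1129.26.
Cost at Q* = (D/Q*)S + (Q*/2)H = √(2DSH) ≈ $22,698.09.
Cost at Q = 1,800: (35,600/1,800)×360 + (1,800/2)×20.1 = $7,120.00 + $18,090.00 = $25,210.00.
Excess = $25,210.00 − $22,698.09 = $2,511.91.

Extra cost ≈ $2,512 per year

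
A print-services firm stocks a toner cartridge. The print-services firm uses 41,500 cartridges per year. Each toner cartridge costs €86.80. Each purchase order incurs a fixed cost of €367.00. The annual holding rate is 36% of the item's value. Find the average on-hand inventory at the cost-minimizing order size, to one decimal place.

Holding cost H = 0.36 × €86.80 = €31.2480 per unit per year.
EOQ = √(2DS/H) = √(2 × 41,500 × 367 / 31.248) ≈ 987.33.
Average inventory = Q*/2 ≈ 987.33 / 2 = 493.663.

Average inventory ≈ 493.7 cartridges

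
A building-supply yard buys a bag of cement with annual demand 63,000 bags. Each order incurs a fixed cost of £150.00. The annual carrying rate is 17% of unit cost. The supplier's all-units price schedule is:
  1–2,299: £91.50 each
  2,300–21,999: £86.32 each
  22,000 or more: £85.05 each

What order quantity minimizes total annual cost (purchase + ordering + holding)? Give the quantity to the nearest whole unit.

Q* ≈ 2,300 bags

Holding cost per unit per year at price C is H = 0.17·C.
Evaluate total cost at each tier's feasible EOQ or, if the EOQ is below the tier, at the tier's minimum quantity.
EOQ at £91.50 = 1102.3 (feasible in tier 1): TC = 63,000×£91.50 + (63,000/1102.3)×150 + (1102.3/2)×0.17×£91.50 = £5,781,646.12.
EOQ at £86.32 = 1134.9 < 2300, so use break Q=2300: TC = 63,000×£86.32 + (63,000/2300.0)×150 + (2300.0/2)×0.17×£86.32 = £5,459,144.26.
EOQ at £85.05 = 1143.3 < 22000, so use break Q=22000: TC = 63,000×£85.05 + (63,000/22000.0)×150 + (22000.0/2)×0.17×£85.05 = £5,517,623.05.
Lowest total cost is £5,459,144.26 at Q = 2300.0.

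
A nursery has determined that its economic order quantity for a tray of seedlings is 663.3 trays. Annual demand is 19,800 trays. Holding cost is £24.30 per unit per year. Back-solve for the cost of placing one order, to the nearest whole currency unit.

Invert the EOQ relation Q*² = 2DS/H.
From Q* = √(2DS/H): S = Q*²H / (2D) = 663.3² × 24.3 / (2 × 19,800) = 269.9797.

S ≈ £270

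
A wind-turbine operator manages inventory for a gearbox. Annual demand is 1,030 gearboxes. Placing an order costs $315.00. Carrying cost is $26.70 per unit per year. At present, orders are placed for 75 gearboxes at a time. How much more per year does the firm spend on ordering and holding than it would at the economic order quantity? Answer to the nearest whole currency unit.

Extra cost ≈ $1,165 per year

EOQ = √(2DS/H) = √(2 × 1,030 × 315 / 26.7) ≈ 155.90.
Cost at Q* = (D/Q*)S + (Q*/2)H = √(2DSH) ≈ $4,162.41.
Cost at Q = 75: (1,030/75)×315 + (75/2)×26.7 = $4,326.00 + $1,001.25 = $5,327.25.
Excess = $5,327.25 − $4,162.41 = $1,164.84.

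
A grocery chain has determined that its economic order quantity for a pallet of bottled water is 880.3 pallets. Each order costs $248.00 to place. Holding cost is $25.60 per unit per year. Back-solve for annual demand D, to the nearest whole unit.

D ≈ 39,996 pallets per year

Squaring Q* = √(2DS/H) gives Q*² = 2DS/H.
From Q* = √(2DS/H): D = Q*²H / (2S) = 880.3² × 25.6 / (2 × 248) = 39996.289.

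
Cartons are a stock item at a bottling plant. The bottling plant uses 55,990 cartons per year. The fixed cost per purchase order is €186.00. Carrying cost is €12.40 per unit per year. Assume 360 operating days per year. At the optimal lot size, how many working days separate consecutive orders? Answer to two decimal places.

T ≈ 8.33 days

EOQ = √(2DS/H) = √(2 × 55,990 × 186 / 12.4) ≈ 1296.03.
Cycle time = Q*/D × 360 = 1296.03 / 55,990 × 360 ≈ 8.333 days.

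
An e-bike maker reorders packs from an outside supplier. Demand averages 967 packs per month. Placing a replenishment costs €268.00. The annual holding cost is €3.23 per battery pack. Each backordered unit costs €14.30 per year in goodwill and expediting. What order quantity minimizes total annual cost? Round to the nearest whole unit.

Q* ≈ 1,536 packs

Annual demand D = 967 × 12 = 11,604.
With planned backorders, Q* = √(2DS/H) · √((H+B)/B).
√(2DS/H) = √(2 × 11,604 × 268 / 3.23) = 1387.666.
√((H+B)/B) = √((3.23+14.3)/14.3) = 1.1072.
Q* ≈ 1536.413.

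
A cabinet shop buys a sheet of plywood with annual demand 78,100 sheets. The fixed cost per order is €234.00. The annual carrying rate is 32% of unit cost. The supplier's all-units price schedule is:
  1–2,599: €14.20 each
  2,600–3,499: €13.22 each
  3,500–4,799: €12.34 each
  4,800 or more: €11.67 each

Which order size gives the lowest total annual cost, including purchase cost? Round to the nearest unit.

Holding cost per unit per year at price C is H = 0.32·C.
For each price level, check whether its EOQ is feasible; otherwise the best quantity at that price is the breakpoint.
Tier 1 (€14.20): EOQ = 2836.2 exceeds tier's upper bound 2599, so this tier is dominated.
EOQ at €13.22 = 2939.4 (feasible in tier 2): TC = 78,100×€13.22 + (78,100/2939.4)×234 + (2939.4/2)×0.32×€13.22 = €1,044,916.81.
EOQ at €12.34 = 3042.4 < 3500, so use break Q=3500: TC = 78,100×€12.34 + (78,100/3500.0)×234 + (3500.0/2)×0.32×€12.34 = €975,885.94.
EOQ at €11.67 = 3128.5 < 4800, so use break Q=4800: TC = 78,100×€11.67 + (78,100/4800.0)×234 + (4800.0/2)×0.32×€11.67 = €924,196.94.
Lowest total cost is €924,196.94 at Q = 4800.0.

Q* ≈ 4,800 sheets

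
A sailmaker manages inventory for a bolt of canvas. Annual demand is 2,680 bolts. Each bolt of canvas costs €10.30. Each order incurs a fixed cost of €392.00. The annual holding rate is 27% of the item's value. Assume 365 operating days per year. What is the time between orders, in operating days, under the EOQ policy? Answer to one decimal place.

T ≈ 118.4 days

Holding cost H = 0.27 × €10.30 = €2.7810 per unit per year.
The optimal lot size = √(2DS/H) = √(2 × 2,680 × 392 / 2.781) ≈ 869.21.
Cycle time = Q*/D × 365 = 869.21 / 2,680 × 365 ≈ 118.381 days.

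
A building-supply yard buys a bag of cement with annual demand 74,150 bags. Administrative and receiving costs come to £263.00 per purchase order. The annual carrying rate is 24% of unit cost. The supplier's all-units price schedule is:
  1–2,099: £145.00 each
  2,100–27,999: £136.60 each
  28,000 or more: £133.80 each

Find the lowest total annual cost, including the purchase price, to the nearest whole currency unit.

Holding cost per unit per year at price C is H = 0.24·C.
Candidates are each tier's EOQ (if it falls in that tier) and each price-break quantity.
EOQ at £145.00 = 1058.7 (feasible in tier 1): TC = 74,150×£145.00 + (74,150/1058.7)×263 + (1058.7/2)×0.24×£145.00 = £10,788,591.57.
EOQ at £136.60 = 1090.7 < 2100, so use break Q=2100: TC = 74,150×£136.60 + (74,150/2100.0)×263 + (2100.0/2)×0.24×£136.60 = £10,172,599.60.
EOQ at £133.80 = 1102.1 < 28000, so use break Q=28000: TC = 74,150×£133.80 + (74,150/28000.0)×263 + (28000.0/2)×0.24×£133.80 = £10,371,534.48.
Lowest total cost among the candidates is at Q = 2100.0.

TC* ≈ £10,172,600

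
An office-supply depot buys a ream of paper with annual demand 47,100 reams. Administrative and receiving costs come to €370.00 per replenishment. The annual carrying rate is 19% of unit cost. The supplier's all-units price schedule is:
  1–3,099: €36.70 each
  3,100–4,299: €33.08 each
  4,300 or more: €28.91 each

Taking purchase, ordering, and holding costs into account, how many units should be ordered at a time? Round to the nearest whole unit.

Holding cost per unit per year at price C is H = 0.19·C.
For each price level, check whether its EOQ is feasible; otherwise the best quantity at that price is the breakpoint.
EOQ at €36.70 = 2235.7 (feasible in tier 1): TC = 47,100×€36.70 + (47,100/2235.7)×370 + (2235.7/2)×0.19×€36.70 = €1,744,159.64.
EOQ at €33.08 = 2354.9 < 3100, so use break Q=3100: TC = 47,100×€33.08 + (47,100/3100.0)×370 + (3100.0/2)×0.19×€33.08 = €1,573,431.67.
EOQ at €28.91 = 2519.0 < 4300, so use break Q=4300: TC = 47,100×€28.91 + (47,100/4300.0)×370 + (4300.0/2)×0.19×€28.91 = €1,377,523.53.
Lowest total cost is €1,377,523.53 at Q = 4300.0.

Q* ≈ 4,300 reams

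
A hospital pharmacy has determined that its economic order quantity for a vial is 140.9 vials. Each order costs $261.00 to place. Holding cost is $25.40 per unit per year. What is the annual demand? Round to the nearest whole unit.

Invert the EOQ relation Q*² = 2DS/H.
From Q* = √(2DS/H): D = Q*²H / (2S) = 140.9² × 25.4 / (2 × 261) = 966.018.

D ≈ 966 vials per year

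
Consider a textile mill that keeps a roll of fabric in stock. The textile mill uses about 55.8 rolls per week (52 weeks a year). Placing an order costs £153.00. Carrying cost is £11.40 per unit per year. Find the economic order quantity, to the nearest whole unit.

Q* ≈ 279 rolls

Annual demand D = 55.8 × 52 = 2,901.6.
EOQ = √(2DS / H) = √(2 × 2,901.6 × 153 / 11.4).
= √(887,889.6 / 11.4) = √77,885.0526 ≈ 279.079.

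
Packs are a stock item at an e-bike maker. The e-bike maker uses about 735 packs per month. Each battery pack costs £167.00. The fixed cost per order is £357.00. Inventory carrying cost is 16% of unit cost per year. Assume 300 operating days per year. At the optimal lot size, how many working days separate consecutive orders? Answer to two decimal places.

T ≈ 16.51 days

Annual demand D = 735 × 12 = 8,820.
Holding cost H = 0.16 × £167.00 = £26.7200 per unit per year.
Q* = √(2DS/H) = √(2 × 8,820 × 357 / 26.72) ≈ 485.47.
Cycle time = Q*/D × 300 = 485.47 / 8,820 × 300 ≈ 16.513 days.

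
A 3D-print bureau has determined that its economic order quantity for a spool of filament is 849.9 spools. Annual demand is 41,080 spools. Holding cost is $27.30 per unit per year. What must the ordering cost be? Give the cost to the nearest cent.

The basic EOQ model gives Q* = √(2DS/H); rearrange for the unknown.
From Q* = √(2DS/H): S = Q*²H / (2D) = 849.9² × 27.3 / (2 × 41,080) = 240.0147.

S ≈ $240.01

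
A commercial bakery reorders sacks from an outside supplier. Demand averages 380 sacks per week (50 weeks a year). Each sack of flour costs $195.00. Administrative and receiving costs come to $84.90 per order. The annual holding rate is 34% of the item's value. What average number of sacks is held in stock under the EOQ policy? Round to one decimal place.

Average inventory ≈ 110.3 sacks

Annual demand D = 380 × 50 = 19,000.
Holding cost H = 0.34 × $195.00 = $66.3000 per unit per year.
Q* = √(2DS/H) = √(2 × 19,000 × 84.9 / 66.3) ≈ 220.59.
Average inventory = Q*/2 ≈ 220.59 / 2 = 110.296.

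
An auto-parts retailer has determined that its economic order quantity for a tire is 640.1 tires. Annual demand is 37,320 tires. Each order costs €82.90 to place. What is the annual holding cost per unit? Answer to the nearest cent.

Squaring Q* = √(2DS/H) gives Q*² = 2DS/H.
From Q* = √(2DS/H): H = 2DS / Q*² = 2 × 37,320 × 82.9 / 640.1² = 15.1019.

H ≈ €15.10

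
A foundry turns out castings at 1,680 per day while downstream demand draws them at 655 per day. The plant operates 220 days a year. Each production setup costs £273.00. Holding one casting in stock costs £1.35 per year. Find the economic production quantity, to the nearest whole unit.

Annual demand D = 655 × 220 = 144,100.
Production build-up factor (1 − d/p) = 1 − 655/1,680 = 0.6101.
Q* = √(2DS / (H(1 − d/p))) = √(2 × 144,100 × 273 / (1.35 × 0.6101)).
= √(78,678,600 / 0.8237) ≈ 9773.590.

Q* ≈ 9,774 castings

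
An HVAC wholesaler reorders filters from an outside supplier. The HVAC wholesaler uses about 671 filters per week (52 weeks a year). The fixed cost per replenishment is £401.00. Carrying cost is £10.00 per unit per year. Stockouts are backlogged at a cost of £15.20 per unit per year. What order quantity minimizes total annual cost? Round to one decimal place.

Q* ≈ 2,153.9 filters

Annual demand D = 671 × 52 = 34,892.
With planned backorders, Q* = √(2DS/H) · √((H+B)/B).
√(2DS/H) = √(2 × 34,892 × 401 / 10) = 1672.823.
√((H+B)/B) = √((10+15.2)/15.2) = 1.2876.
Q* ≈ 2153.915.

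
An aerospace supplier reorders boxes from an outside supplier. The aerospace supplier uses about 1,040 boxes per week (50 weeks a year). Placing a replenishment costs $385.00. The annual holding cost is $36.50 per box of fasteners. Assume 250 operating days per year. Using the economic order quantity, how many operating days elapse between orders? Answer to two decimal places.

Annual demand D = 1,040 × 50 = 52,000.
Q* = √(2DS/H) = √(2 × 52,000 × 385 / 36.5) ≈ 1047.37.
Cycle time = Q*/D × 250 = 1047.37 / 52,000 × 250 ≈ 5.035 days.

T ≈ 5.04 days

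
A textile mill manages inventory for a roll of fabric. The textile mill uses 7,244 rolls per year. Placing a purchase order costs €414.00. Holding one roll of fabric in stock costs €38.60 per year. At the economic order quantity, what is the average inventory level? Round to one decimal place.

The optimal lot size = √(2DS/H) = √(2 × 7,244 × 414 / 38.6) ≈ 394.19.
Average inventory = Q*/2 ≈ 394.19 / 2 = 197.097.

Average inventory ≈ 197.1 rolls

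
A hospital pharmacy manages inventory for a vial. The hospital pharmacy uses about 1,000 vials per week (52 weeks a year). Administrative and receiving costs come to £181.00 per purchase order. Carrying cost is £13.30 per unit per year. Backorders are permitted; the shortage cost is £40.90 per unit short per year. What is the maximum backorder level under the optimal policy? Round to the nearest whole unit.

Annual demand D = 1,000 × 52 = 52,000.
With planned backorders, Q* = √(2DS/H) · √((H+B)/B).
√(2DS/H) = √(2 × 52,000 × 181 / 13.3) = 1189.680.
√((H+B)/B) = √((13.3+40.9)/40.9) = 1.1512.
Q* ≈ 1369.519.
S* = Q* · H/(H+B) = 1369.519 × 13.3/54.2 ≈ 336.063.

S* ≈ 336 vials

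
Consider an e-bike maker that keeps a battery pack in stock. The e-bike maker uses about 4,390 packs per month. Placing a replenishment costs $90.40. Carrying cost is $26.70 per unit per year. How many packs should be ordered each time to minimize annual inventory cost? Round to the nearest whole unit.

Q* ≈ 597 packs

Annual demand D = 4,390 × 12 = 52,680.
EOQ = √(2DS / H) = √(2 × 52,680 × 90.4 / 26.7).
= √(9,524,544 / 26.7) = √356,724.4944 ≈ 597.264.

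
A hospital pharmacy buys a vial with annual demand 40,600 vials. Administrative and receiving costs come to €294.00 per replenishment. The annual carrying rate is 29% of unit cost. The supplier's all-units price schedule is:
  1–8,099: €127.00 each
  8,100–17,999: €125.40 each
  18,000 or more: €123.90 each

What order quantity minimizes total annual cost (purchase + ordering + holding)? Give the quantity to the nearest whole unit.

Q* ≈ 805 vials

Holding cost per unit per year at price C is H = 0.29·C.
Evaluate total cost at each tier's feasible EOQ or, if the EOQ is below the tier, at the tier's minimum quantity.
EOQ at €127.00 = 805.1 (feasible in tier 1): TC = 40,600×€127.00 + (40,600/805.1)×294 + (805.1/2)×0.29×€127.00 = €5,185,851.90.
EOQ at €125.40 = 810.2 < 8100, so use break Q=8100: TC = 40,600×€125.40 + (40,600/8100.0)×294 + (8100.0/2)×0.29×€125.40 = €5,239,995.93.
EOQ at €123.90 = 815.1 < 18000, so use break Q=18000: TC = 40,600×€123.90 + (40,600/18000.0)×294 + (18000.0/2)×0.29×€123.90 = €5,354,382.13.
Lowest total cost is €5,185,851.90 at Q = 805.1.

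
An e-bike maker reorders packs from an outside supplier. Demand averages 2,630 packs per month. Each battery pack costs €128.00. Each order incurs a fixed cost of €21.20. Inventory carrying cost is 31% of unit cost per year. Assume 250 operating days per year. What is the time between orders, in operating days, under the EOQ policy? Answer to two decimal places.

T ≈ 1.45 days

Annual demand D = 2,630 × 12 = 31,560.
Holding cost H = 0.31 × €128.00 = €39.6800 per unit per year.
Q* = √(2DS/H) = √(2 × 31,560 × 21.2 / 39.68) ≈ 183.64.
Cycle time = Q*/D × 250 = 183.64 / 31,560 × 250 ≈ 1.455 days.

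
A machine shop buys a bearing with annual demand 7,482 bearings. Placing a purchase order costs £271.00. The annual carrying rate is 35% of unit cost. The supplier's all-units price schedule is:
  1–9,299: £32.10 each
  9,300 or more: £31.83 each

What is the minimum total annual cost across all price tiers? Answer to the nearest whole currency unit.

Holding cost per unit per year at price C is H = 0.35·C.
For each price level, check whether its EOQ is feasible; otherwise the best quantity at that price is the breakpoint.
EOQ at £32.10 = 600.8 (feasible in tier 1): TC = 7,482×£32.10 + (7,482/600.8)×271 + (600.8/2)×0.35×£32.10 = £246,922.06.
EOQ at £31.83 = 603.3 < 9300, so use break Q=9300: TC = 7,482×£31.83 + (7,482/9300.0)×271 + (9300.0/2)×0.35×£31.83 = £290,173.41.
Lowest total cost among the candidates is at Q = 600.8.

TC* ≈ £246,922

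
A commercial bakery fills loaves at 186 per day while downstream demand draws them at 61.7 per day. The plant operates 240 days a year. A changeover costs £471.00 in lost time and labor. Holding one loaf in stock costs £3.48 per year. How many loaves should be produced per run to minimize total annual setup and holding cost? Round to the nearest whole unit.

Q* ≈ 2,449 loaves

Annual demand D = 61.7 × 240 = 14,808.
Production build-up factor (1 − d/p) = 1 − 61.7/186 = 0.6683.
Q* = √(2DS / (H(1 − d/p))) = √(2 × 14,808 × 471 / (3.48 × 0.6683)).
= √(13,949,136 / 2.3256) ≈ 2449.091.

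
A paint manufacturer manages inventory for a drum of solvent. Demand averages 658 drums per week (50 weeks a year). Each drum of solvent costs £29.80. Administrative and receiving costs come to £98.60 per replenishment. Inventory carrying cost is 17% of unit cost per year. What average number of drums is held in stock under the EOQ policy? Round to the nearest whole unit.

Average inventory ≈ 566 drums

Annual demand D = 658 × 50 = 32,900.
Holding cost H = 0.17 × £29.80 = £5.0660 per unit per year.
EOQ = √(2DS/H) = √(2 × 32,900 × 98.6 / 5.066) ≈ 1131.67.
Average inventory = Q*/2 ≈ 1131.67 / 2 = 565.834.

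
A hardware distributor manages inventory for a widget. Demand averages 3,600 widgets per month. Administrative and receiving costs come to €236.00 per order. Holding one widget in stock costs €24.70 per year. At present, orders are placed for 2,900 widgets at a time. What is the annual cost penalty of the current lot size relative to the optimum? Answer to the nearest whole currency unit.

Annual demand D = 3,600 × 12 = 43,200.
EOQ = √(2DS/H) = √(2 × 43,200 × 236 / 24.7) ≈ 908.58.
Cost at Q* = (D/Q*)S + (Q*/2)H = √(2DSH) ≈ €22,441.99.
Cost at Q = 2,900: (43,200/2,900)×236 + (2,900/2)×24.7 = €3,515.59 + €35,815.00 = €39,330.59.
Excess = €39,330.59 − €22,441.99 = €16,888.60.

Extra cost ≈ €16,889 per year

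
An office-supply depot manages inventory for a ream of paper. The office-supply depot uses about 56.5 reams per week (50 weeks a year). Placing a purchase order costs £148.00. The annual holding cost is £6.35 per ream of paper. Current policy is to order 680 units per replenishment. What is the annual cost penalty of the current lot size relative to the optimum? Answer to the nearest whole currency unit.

Annual demand D = 56.5 × 50 = 2,825.
EOQ = √(2DS/H) = √(2 × 2,825 × 148 / 6.35) ≈ 362.88.
Cost at Q* = (D/Q*)S + (Q*/2)H = √(2DSH) ≈ £2,304.32.
Cost at Q = 680: (2,825/680)×148 + (680/2)×6.35 = £614.85 + £2,159.00 = £2,773.85.
Excess = £2,773.85 − £2,304.32 = £469.54.

Extra cost ≈ £470 per year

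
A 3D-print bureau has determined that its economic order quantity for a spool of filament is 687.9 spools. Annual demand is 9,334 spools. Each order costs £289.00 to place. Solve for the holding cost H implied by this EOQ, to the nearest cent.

Squaring Q* = √(2DS/H) gives Q*² = 2DS/H.
From Q* = √(2DS/H): H = 2DS / Q*² = 2 × 9,334 × 289 / 687.9² = 11.4011.

H ≈ £11.40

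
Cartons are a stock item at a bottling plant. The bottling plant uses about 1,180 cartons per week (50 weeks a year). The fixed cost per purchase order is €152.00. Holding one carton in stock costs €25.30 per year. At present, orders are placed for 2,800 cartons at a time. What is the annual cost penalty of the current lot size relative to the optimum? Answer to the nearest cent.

Extra cost ≈ €17,320.73 per year

Annual demand D = 1,180 × 50 = 59,000.
EOQ = √(2DS/H) = √(2 × 59,000 × 152 / 25.3) ≈ 841.98.
Cost at Q* = (D/Q*)S + (Q*/2)H = √(2DSH) ≈ €21,302.13.
Cost at Q = 2,800: (59,000/2,800)×152 + (2,800/2)×25.3 = €3,202.86 + €35,420.00 = €38,622.86.
Excess = €38,622.86 − €21,302.13 = €17,320.73.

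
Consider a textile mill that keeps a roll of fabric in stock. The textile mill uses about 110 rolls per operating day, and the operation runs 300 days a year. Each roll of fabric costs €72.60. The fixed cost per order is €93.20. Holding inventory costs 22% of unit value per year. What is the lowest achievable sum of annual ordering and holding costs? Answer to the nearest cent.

TC* ≈ €9,911.96

Annual demand D = 110 × 300 = 33,000.
Holding cost H = 0.22 × €72.60 = €15.9720 per unit per year.
The optimal lot size = √(2DS/H) = √(2 × 33,000 × 93.2 / 15.972) ≈ 620.58.
At the optimum the two cost components are equal, so total cost = 2·(Q*/2)H = Q*·H.
Minimum total = √(2DSH) = √(2 × 33,000 × 93.2 × 15.972) ≈ 9911.961.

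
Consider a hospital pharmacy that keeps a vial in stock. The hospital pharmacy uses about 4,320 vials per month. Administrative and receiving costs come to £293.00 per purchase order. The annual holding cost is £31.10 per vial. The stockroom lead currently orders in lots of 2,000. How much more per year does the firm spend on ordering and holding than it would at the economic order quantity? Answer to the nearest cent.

Annual demand D = 4,320 × 12 = 51,840.
EOQ = √(2DS/H) = √(2 × 51,840 × 293 / 31.1) ≈ 988.33.
Cost at Q* = (D/Q*)S + (Q*/2)H = √(2DSH) ≈ £30,737.00.
Cost at Q = 2,000: (51,840/2,000)×293 + (2,000/2)×31.1 = £7,594.56 + £31,100.00 = £38,694.56.
Excess = £38,694.56 − £30,737.00 = £7,957.56.

Extra cost ≈ £7,957.56 per year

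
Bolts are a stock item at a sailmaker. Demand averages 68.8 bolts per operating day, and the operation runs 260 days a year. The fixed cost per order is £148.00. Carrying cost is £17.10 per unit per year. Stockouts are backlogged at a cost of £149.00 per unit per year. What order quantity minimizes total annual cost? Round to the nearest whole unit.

Annual demand D = 68.8 × 260 = 17,888.
With planned backorders, Q* = √(2DS/H) · √((H+B)/B).
√(2DS/H) = √(2 × 17,888 × 148 / 17.1) = 556.453.
√((H+B)/B) = √((17.1+149)/149) = 1.0558.
Q* ≈ 587.517.

Q* ≈ 588 bolts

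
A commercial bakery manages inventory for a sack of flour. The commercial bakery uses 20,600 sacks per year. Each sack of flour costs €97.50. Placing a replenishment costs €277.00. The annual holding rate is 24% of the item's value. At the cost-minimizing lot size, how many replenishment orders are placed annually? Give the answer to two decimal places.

N ≈ 29.50 orders per year

Holding cost H = 0.24 × €97.50 = €23.4000 per unit per year.
The optimal lot size = √(2DS/H) = √(2 × 20,600 × 277 / 23.4) ≈ 698.36.
Orders per year = D / Q* = 20,600 / 698.36 ≈ 29.498.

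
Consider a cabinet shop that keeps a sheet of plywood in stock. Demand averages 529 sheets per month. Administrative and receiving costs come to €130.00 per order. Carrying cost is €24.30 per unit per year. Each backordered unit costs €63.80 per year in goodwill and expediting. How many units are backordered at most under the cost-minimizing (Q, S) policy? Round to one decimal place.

S* ≈ 84.5 sheets

Annual demand D = 529 × 12 = 6,348.
With planned backorders, Q* = √(2DS/H) · √((H+B)/B).
√(2DS/H) = √(2 × 6,348 × 130 / 24.3) = 260.617.
√((H+B)/B) = √((24.3+63.8)/63.8) = 1.1751.
Q* ≈ 306.252.
S* = Q* · H/(H+B) = 306.252 × 24.3/88.1 ≈ 84.471.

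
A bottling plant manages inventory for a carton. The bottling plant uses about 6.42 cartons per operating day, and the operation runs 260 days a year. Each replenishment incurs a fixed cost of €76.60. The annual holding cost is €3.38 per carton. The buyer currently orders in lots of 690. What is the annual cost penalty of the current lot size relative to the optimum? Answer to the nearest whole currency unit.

Extra cost ≈ €422 per year

Annual demand D = 6.42 × 260 = 1,669.2.
EOQ = √(2DS/H) = √(2 × 1,669.2 × 76.6 / 3.38) ≈ 275.06.
Cost at Q* = (D/Q*)S + (Q*/2)H = √(2DSH) ≈ €929.70.
Cost at Q = 690: (1,669.2/690)×76.6 + (690/2)×3.38 = €185.31 + €1,166.10 = €1,351.41.
Excess = €1,351.41 − €929.70 = €421.71.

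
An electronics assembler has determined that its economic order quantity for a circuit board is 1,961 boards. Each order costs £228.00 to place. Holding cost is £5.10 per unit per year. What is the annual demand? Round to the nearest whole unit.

D ≈ 43,009 boards per year

Squaring Q* = √(2DS/H) gives Q*² = 2DS/H.
From Q* = √(2DS/H): D = Q*²H / (2S) = 1,961² × 5.1 / (2 × 228) = 43009.116.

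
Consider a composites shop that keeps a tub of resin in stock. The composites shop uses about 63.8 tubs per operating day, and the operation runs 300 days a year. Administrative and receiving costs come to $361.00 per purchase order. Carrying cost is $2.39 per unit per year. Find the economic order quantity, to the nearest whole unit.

Annual demand D = 63.8 × 300 = 19,140.
EOQ = √(2DS / H) = √(2 × 19,140 × 361 / 2.39).
= √(13,819,080 / 2.39) = √5,782,041.841 ≈ 2404.588.

Q* ≈ 2,405 tubs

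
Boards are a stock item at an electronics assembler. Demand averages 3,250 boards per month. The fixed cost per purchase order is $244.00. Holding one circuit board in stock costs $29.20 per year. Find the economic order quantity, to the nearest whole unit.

Q* ≈ 807 boards

Annual demand D = 3,250 × 12 = 39,000.
EOQ = √(2DS / H) = √(2 × 39,000 × 244 / 29.2).
= √(19,032,000 / 29.2) = √651,780.8219 ≈ 807.329.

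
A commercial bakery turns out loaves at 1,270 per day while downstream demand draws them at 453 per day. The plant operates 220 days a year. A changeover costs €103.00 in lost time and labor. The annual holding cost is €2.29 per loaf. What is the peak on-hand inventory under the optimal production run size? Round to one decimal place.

Annual demand D = 453 × 220 = 99,660.
Production build-up factor (1 − d/p) = 1 − 453/1,270 = 0.6433.
Q* = √(2DS / (H(1 − d/p))) = √(2 × 99,660 × 103 / (2.29 × 0.6433)).
= √(20,529,960 / 1.4732) ≈ 3733.079.
Maximum inventory = Q*(1 − d/p) = 3733.079 × 0.6433 ≈ 2401.516.

I_max ≈ 2,401.5 loaves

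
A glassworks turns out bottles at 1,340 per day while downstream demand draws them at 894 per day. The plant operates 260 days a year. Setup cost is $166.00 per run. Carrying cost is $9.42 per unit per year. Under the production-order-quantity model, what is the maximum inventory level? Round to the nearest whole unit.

I_max ≈ 1,651 bottles

Annual demand D = 894 × 260 = 232,440.
Production build-up factor (1 − d/p) = 1 − 894/1,340 = 0.3328.
Q* = √(2DS / (H(1 − d/p))) = √(2 × 232,440 × 166 / (9.42 × 0.3328)).
= √(77,170,080 / 3.1353) ≈ 4961.169.
Maximum inventory = Q*(1 − d/p) = 4961.169 × 0.3328 ≈ 1651.255.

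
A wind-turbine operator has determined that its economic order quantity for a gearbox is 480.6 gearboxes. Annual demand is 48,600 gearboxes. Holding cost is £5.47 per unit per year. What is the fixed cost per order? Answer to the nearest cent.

S ≈ £13.00

Squaring Q* = √(2DS/H) gives Q*² = 2DS/H.
From Q* = √(2DS/H): S = Q*²H / (2D) = 480.6² × 5.47 / (2 × 48,600) = 12.9984.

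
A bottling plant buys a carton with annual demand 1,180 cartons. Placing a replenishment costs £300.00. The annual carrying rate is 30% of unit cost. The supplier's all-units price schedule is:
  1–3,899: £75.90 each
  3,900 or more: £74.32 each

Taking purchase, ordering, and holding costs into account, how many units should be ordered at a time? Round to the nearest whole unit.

Holding cost per unit per year at price C is H = 0.30·C.
Evaluate total cost at each tier's feasible EOQ or, if the EOQ is below the tier, at the tier's minimum quantity.
EOQ at £75.90 = 176.3 (feasible in tier 1): TC = 1,180×£75.90 + (1,180/176.3)×300 + (176.3/2)×0.30×£75.90 = £93,577.12.
EOQ at £74.32 = 178.2 < 3900, so use break Q=3900: TC = 1,180×£74.32 + (1,180/3900.0)×300 + (3900.0/2)×0.30×£74.32 = £131,265.57.
Lowest total cost is £93,577.12 at Q = 176.3.

Q* ≈ 176 cartons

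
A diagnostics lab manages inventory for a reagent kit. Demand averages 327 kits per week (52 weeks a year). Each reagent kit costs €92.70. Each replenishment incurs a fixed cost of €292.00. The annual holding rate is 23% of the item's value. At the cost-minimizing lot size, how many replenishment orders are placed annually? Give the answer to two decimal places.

Annual demand D = 327 × 52 = 17,004.
Holding cost H = 0.23 × €92.70 = €21.3210 per unit per year.
Q* = √(2DS/H) = √(2 × 17,004 × 292 / 21.321) ≈ 682.46.
Orders per year = D / Q* = 17,004 / 682.46 ≈ 24.916.

N ≈ 24.92 orders per year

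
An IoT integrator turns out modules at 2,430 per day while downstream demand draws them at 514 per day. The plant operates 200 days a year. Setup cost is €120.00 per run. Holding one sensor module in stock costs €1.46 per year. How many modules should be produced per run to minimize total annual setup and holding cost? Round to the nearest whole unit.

Q* ≈ 4,629 modules

Annual demand D = 514 × 200 = 102,800.
Production build-up factor (1 − d/p) = 1 − 514/2,430 = 0.7885.
Q* = √(2DS / (H(1 − d/p))) = √(2 × 102,800 × 120 / (1.46 × 0.7885)).
= √(24,672,000 / 1.1512) ≈ 4629.469.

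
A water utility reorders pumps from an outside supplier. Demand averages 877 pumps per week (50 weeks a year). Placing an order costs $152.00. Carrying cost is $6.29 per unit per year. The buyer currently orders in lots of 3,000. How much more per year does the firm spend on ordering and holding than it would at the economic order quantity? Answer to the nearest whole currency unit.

Extra cost ≈ $2,500 per year

Annual demand D = 877 × 50 = 43,850.
EOQ = √(2DS/H) = √(2 × 43,850 × 152 / 6.29) ≈ 1455.78.
Cost at Q* = (D/Q*)S + (Q*/2)H = √(2DSH) ≈ $9,156.87.
Cost at Q = 3,000: (43,850/3,000)×152 + (3,000/2)×6.29 = $2,221.73 + $9,435.00 = $11,656.73.
Excess = $11,656.73 − $9,156.87 = $2,499.87.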